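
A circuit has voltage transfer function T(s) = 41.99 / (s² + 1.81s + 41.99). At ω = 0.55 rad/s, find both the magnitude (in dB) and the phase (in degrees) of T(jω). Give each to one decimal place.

|T| = 0.1 dB, ∠T = -1.4°

|(j0.55)² + 1.81(j0.55) + 41.99| = |41.688 + j0.9955| = 41.7
|T(j0.55)| = 41.99 / 41.7 = 1.007
20 log₁₀(1.007) = 0.06 dB
∠[(j0.55)² + 1.81(j0.55) + 41.99] = ∠[41.688 + j0.9955] = 1.37°
∠T(j0.55) = −1.37° = -1.37°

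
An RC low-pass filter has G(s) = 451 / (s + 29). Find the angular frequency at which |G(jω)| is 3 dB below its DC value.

For a single-pole low-pass, the −3 dB point is at the pole: ω = 29 rad/s.

29 rad/s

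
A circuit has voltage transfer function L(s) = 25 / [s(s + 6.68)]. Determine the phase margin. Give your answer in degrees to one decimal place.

Gain crossover: |L(jω)| = 1 at ω ≈ 3.35 rad/s.
∠L(j3.35) = −90° − arctan(3.35/6.68) ≈ -116.61°
PM = 180° + (-116.61°) = 63.39°

63.4°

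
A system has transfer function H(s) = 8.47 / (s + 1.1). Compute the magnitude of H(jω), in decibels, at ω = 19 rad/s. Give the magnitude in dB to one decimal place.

|j19 + 1.1| = √(19² + 1.1²) = 19.03
|H(j19)| = 8.47 / 19.03 = 0.44504
20 log₁₀(0.44504) = -7.03 dB

-7.0 dB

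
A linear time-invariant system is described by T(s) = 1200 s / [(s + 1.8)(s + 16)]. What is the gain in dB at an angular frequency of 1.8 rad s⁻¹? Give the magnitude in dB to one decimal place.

|j1.8| = 1.8
|j1.8 + 1.8| = √(1.8² + 1.8²) = 2.546
|j1.8 + 16| = √(1.8² + 16²) = 16.1
|T(j1.8)| = 1200 × 1.8 / (2.546 × 16.1) = 52.701
20 log₁₀(52.701) = 34.44 dB

34.4 dB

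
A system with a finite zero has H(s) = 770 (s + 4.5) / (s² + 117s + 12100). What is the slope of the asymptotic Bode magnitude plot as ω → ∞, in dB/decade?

With 1 zero and 2 poles, the high-frequency asymptotic slope is 20 × (1 − 2) = -20 dB/decade.

-20 dB/decade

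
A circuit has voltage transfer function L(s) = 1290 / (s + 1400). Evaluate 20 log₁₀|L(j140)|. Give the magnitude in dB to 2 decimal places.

|j140 + 1400| = √(140² + 1400²) = 1407
|L(j140)| = 1290 / 1407 = 0.91686
20 log₁₀(0.91686) = -0.754 dB

-0.75 dB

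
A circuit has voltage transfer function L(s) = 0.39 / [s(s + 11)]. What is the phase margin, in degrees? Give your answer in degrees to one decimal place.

89.8 deg

Gain crossover: |L(jω)| = 1 at ω ≈ 0.0355 rad/sec.
∠L(j0.0355) = −90° − arctan(0.0355/11) ≈ -90.18°
PM = 180° + (-90.18°) = 89.82°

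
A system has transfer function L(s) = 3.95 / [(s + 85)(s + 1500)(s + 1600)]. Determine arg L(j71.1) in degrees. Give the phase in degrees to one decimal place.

-45.2 deg

∠(j71.1 + 85) = arctan(71.1/85) = 39.91°
∠(j71.1 + 1500) = arctan(71.1/1500) = 2.71°
∠(j71.1 + 1600) = arctan(71.1/1600) = 2.54°
∠L(j71.1) = − (39.91° + 2.71° + 2.54°) = -45.17°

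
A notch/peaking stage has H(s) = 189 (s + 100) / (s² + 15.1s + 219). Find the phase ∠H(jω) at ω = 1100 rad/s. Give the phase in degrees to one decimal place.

-94.4°

∠(j1100 + 100) = arctan(1100/100) = 84.81°
∠[(j1100)² + 15.1(j1100) + 219] = ∠[-1.2098e+06 + j16610] = 179.21°
∠H(j1100) = 84.81° − 179.21° = -94.41°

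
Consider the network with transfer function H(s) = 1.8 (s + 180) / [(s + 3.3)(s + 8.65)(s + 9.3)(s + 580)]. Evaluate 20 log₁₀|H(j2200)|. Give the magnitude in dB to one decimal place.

|j2200 + 180| = √(2200² + 180²) = 2207
|j2200 + 3.3| = √(2200² + 3.3²) = 2200
|j2200 + 8.65| = √(2200² + 8.65²) = 2200
|j2200 + 9.3| = √(2200² + 9.3²) = 2200
|j2200 + 580| = √(2200² + 580²) = 2275
|H(j2200)| = 1.8 × 2207 / (2200 × 2200 × 2200 × 2275) = 1.64e-10
20 log₁₀(1.64e-10) = -195.70 dB

-195.7 dB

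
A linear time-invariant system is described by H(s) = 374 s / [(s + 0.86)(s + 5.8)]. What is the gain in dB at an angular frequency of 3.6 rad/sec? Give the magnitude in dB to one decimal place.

34.5 dB

|j3.6| = 3.6
|j3.6 + 0.86| = √(3.6² + 0.86²) = 3.701
|j3.6 + 5.8| = √(3.6² + 5.8²) = 6.826
|H(j3.6)| = 374 × 3.6 / (3.701 × 6.826) = 53.288
20 log₁₀(53.288) = 34.53 dB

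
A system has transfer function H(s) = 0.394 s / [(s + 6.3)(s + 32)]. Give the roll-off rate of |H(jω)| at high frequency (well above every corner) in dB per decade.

With 1 zero and 2 poles, the high-frequency asymptotic slope is 20 × (1 − 2) = -20 dB/decade.

-20 dB/decade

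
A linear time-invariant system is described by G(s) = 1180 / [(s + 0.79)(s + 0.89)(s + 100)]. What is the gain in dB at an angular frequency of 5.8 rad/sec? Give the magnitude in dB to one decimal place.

|j5.8 + 0.79| = √(5.8² + 0.79²) = 5.854
|j5.8 + 0.89| = √(5.8² + 0.89²) = 5.868
|j5.8 + 100| = √(5.8² + 100²) = 100.2
|G(j5.8)| = 1180 / (5.854 × 5.868 × 100.2) = 0.34297
20 log₁₀(0.34297) = -9.29 dB

-9.3 dB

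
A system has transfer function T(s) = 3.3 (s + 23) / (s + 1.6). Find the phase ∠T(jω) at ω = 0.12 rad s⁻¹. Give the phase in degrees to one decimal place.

∠(j0.12 + 23) = arctan(0.12/23) = 0.30°
∠(j0.12 + 1.6) = arctan(0.12/1.6) = 4.29°
∠T(j0.12) = 0.30° − 4.29° = -3.99°

-4.0°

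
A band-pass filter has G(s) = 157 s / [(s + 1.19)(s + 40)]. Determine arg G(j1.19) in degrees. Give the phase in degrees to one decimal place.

∠(j1.19) = 90.00°
∠(j1.19 + 1.19) = arctan(1.19/1.19) = 45.00°
∠(j1.19 + 40) = arctan(1.19/40) = 1.70°
∠G(j1.19) = 90.00° − (45.00° + 1.70°) = 43.30°

43.3°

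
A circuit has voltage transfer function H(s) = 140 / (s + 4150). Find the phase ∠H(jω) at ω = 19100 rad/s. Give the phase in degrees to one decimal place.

-77.7°

∠(j19100 + 4150) = arctan(19100/4150) = 77.74°
∠H(j19100) = −77.74° = -77.74°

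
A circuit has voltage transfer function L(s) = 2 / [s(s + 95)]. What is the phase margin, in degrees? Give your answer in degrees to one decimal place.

Gain crossover: |L(jω)| = 1 at ω ≈ 0.0211 rad/s.
∠L(j0.0211) = −90° − arctan(0.0211/95) ≈ -90.01°
PM = 180° + (-90.01°) = 89.99°

90.0°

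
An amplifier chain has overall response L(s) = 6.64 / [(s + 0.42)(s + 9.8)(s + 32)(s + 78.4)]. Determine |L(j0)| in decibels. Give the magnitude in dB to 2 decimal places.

L(0) = 6.64 / (0.42 × 9.8 × 32 × 78.4) = 0.00064302
20 log₁₀(0.00064302) = -63.835 dB

-63.84 dB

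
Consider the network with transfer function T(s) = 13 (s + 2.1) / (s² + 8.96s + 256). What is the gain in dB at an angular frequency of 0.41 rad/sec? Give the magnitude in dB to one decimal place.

|j0.41 + 2.1| = √(0.41² + 2.1²) = 2.14
|(j0.41)² + 8.96(j0.41) + 256| = |255.83 + j3.6736| = 255.9
|T(j0.41)| = 13 × 2.14 / 255.9 = 0.10871
20 log₁₀(0.10871) = -19.27 dB

-19.3 dB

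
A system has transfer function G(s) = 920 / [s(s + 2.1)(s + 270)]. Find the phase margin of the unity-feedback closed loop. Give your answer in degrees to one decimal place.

56.8°

Gain crossover: |G(jω)| = 1 at ω ≈ 1.36 rad/s.
∠G(j1.36) = −90° − arctan(1.36/2.1) − arctan(1.36/270) ≈ -123.24°
PM = 180° + (-123.24°) = 56.76°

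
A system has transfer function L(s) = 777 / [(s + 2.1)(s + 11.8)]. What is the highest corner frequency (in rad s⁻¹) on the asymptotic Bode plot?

Break frequencies occur at each pole and zero magnitude: 2.1 rad s⁻¹, 11.8 rad s⁻¹.
The highest is 11.8 rad s⁻¹.

11.8 rad s⁻¹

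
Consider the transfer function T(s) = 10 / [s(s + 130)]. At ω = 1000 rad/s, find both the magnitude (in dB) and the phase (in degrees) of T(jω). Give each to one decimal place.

|j1000 + 130| = √(1000² + 130²) = 1008
|j1000| = 1000
|T(j1000)| = 10 / (1008 × 1000) = 9.9166e-06
20 log₁₀(9.9166e-06) = -100.07 dB
∠(j1000 + 130) = arctan(1000/130) = 82.59°
∠(j1000) = 90.00°
∠T(j1000) = − (82.59° + 90.00°) = -172.59°

|T| = -100.1 dB, ∠T = -172.6 deg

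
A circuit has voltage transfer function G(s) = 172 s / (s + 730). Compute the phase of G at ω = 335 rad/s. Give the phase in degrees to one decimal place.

65.3°

∠(j335) = 90.00°
∠(j335 + 730) = arctan(335/730) = 24.65°
∠G(j335) = 90.00° − 24.65° = 65.35°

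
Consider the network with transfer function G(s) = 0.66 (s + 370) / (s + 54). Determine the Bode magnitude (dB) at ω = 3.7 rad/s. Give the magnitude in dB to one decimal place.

13.1 dB

|j3.7 + 370| = √(3.7² + 370²) = 370
|j3.7 + 54| = √(3.7² + 54²) = 54.13
|G(j3.7)| = 0.66 × 370 / 54.13 = 4.5119
20 log₁₀(4.5119) = 13.09 dB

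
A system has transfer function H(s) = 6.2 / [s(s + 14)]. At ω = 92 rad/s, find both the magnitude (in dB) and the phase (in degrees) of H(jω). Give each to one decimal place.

|H| = -62.8 dB, ∠H = -171.3 deg

|j92 + 14| = √(92² + 14²) = 93.06
|j92| = 92
|H(j92)| = 6.2 / (93.06 × 92) = 0.00072418
20 log₁₀(0.00072418) = -62.80 dB
∠(j92 + 14) = arctan(92/14) = 81.35°
∠(j92) = 90.00°
∠H(j92) = − (81.35° + 90.00°) = -171.35°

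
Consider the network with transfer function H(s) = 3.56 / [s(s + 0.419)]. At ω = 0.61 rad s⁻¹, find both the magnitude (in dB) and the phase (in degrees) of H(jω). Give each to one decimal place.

|j0.61 + 0.419| = √(0.61² + 0.419²) = 0.74
|j0.61| = 0.61
|H(j0.61)| = 3.56 / (0.74 × 0.61) = 7.8861
20 log₁₀(7.8861) = 17.94 dB
∠(j0.61 + 0.419) = arctan(0.61/0.419) = 55.52°
∠(j0.61) = 90.00°
∠H(j0.61) = − (55.52° + 90.00°) = -145.52°

|H| = 17.9 dB, ∠H = -145.5°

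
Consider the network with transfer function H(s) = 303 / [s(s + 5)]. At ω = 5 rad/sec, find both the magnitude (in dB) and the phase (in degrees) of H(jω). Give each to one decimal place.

|j5 + 5| = √(5² + 5²) = 7.071
|j5| = 5
|H(j5)| = 303 / (7.071 × 5) = 8.5701
20 log₁₀(8.5701) = 18.66 dB
∠(j5 + 5) = arctan(5/5) = 45.00°
∠(j5) = 90.00°
∠H(j5) = − (45.00° + 90.00°) = -135.00°

|H| = 18.7 dB, ∠H = -135.0 deg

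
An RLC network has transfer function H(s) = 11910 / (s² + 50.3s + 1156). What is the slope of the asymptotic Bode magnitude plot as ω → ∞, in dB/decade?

-40 dB/decade

With 0 zeros and 2 poles, the high-frequency asymptotic slope is 20 × (0 − 2) = -40 dB/decade.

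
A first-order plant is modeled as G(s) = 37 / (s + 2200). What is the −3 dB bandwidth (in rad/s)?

For a single-pole low-pass, the −3 dB point is at the pole: ω = 2200 rad/s.

2200 rad/s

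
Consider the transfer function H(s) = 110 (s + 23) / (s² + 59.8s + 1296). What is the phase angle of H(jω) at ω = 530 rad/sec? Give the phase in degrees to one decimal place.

-86.0°

∠(j530 + 23) = arctan(530/23) = 87.52°
∠[(j530)² + 59.8(j530) + 1296] = ∠[-2.796e+05 + j31694] = 173.53°
∠H(j530) = 87.52° − 173.53° = -86.02°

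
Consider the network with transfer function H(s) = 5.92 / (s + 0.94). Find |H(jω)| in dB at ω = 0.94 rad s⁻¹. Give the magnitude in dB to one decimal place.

|j0.94 + 0.94| = √(0.94² + 0.94²) = 1.329
|H(j0.94)| = 5.92 / 1.329 = 4.4533
20 log₁₀(4.4533) = 12.97 dB

13.0 dB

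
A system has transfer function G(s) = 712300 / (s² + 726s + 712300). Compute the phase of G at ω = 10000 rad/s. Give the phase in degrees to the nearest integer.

-176°

∠[(j10000)² + 726(j10000) + 712300] = ∠[-9.9288e+07 + j7.26e+06] = 175.82°
∠G(j10000) = −175.82° = -175.82°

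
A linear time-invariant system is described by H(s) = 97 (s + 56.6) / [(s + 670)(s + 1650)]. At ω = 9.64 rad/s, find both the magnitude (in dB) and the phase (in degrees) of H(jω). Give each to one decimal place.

|j9.64 + 56.6| = √(9.64² + 56.6²) = 57.42
|j9.64 + 670| = √(9.64² + 670²) = 670.1
|j9.64 + 1650| = √(9.64² + 1650²) = 1650
|H(j9.64)| = 97 × 57.42 / (670.1 × 1650) = 0.0050372
20 log₁₀(0.0050372) = -45.96 dB
∠(j9.64 + 56.6) = arctan(9.64/56.6) = 9.67°
∠(j9.64 + 670) = arctan(9.64/670) = 0.82°
∠(j9.64 + 1650) = arctan(9.64/1650) = 0.33°
∠H(j9.64) = 9.67° − (0.82° + 0.33°) = 8.51°

|H| = -46.0 dB, ∠H = 8.5 deg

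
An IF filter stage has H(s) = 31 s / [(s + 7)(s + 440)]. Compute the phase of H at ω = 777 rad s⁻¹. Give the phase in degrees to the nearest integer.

-60°

∠(j777) = 90.00°
∠(j777 + 7) = arctan(777/7) = 89.48°
∠(j777 + 440) = arctan(777/440) = 60.48°
∠H(j777) = 90.00° − (89.48° + 60.48°) = -59.96°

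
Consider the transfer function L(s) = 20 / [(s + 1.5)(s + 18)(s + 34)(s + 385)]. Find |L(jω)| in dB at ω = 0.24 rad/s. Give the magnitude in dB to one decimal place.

|j0.24 + 1.5| = √(0.24² + 1.5²) = 1.519
|j0.24 + 18| = √(0.24² + 18²) = 18
|j0.24 + 34| = √(0.24² + 34²) = 34
|j0.24 + 385| = √(0.24² + 385²) = 385
|L(j0.24)| = 20 / (1.519 × 18 × 34 × 385) = 5.5871e-05
20 log₁₀(5.5871e-05) = -85.06 dB

-85.1 dB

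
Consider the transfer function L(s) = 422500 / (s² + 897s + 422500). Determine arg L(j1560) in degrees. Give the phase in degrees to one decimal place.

∠[(j1560)² + 897(j1560) + 422500] = ∠[-2.0111e+06 + j1.3993e+06] = 145.17°
∠L(j1560) = −145.17° = -145.17°

-145.2°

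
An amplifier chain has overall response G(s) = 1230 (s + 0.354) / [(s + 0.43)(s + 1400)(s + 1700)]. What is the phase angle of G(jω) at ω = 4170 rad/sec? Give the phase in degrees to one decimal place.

-139.3 deg

∠(j4170 + 0.354) = arctan(4170/0.354) = 90.00°
∠(j4170 + 0.43) = arctan(4170/0.43) = 89.99°
∠(j4170 + 1400) = arctan(4170/1400) = 71.44°
∠(j4170 + 1700) = arctan(4170/1700) = 67.82°
∠G(j4170) = 90.00° − (89.99° + 71.44° + 67.82°) = -139.26°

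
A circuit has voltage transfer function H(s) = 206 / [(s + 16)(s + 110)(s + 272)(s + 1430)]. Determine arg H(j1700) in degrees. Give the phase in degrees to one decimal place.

-306.6°

∠(j1700 + 16) = arctan(1700/16) = 89.46°
∠(j1700 + 110) = arctan(1700/110) = 86.30°
∠(j1700 + 272) = arctan(1700/272) = 80.91°
∠(j1700 + 1430) = arctan(1700/1430) = 49.93°
∠H(j1700) = − (89.46° + 86.30° + 80.91° + 49.93°) = -306.60°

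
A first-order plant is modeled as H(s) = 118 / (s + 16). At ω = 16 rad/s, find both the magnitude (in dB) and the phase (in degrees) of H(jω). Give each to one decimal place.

|H| = 14.3 dB, ∠H = -45.0°

|j16 + 16| = √(16² + 16²) = 22.63
|H(j16)| = 118 / 22.63 = 5.2149
20 log₁₀(5.2149) = 14.34 dB
∠(j16 + 16) = arctan(16/16) = 45.00°
∠H(j16) = −45.00° = -45.00°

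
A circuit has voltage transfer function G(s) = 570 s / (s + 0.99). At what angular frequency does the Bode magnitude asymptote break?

0.99 rad/s

The single real pole at s = −0.99 gives a corner at ω = 0.99 rad/s.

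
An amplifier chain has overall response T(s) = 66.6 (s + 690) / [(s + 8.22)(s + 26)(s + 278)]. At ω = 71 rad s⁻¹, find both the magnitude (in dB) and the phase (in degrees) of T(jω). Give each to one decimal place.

|j71 + 690| = √(71² + 690²) = 693.6
|j71 + 8.22| = √(71² + 8.22²) = 71.47
|j71 + 26| = √(71² + 26²) = 75.61
|j71 + 278| = √(71² + 278²) = 286.9
|T(j71)| = 66.6 × 693.6 / (71.47 × 75.61 × 286.9) = 0.029793
20 log₁₀(0.029793) = -30.52 dB
∠(j71 + 690) = arctan(71/690) = 5.87°
∠(j71 + 8.22) = arctan(71/8.22) = 83.40°
∠(j71 + 26) = arctan(71/26) = 69.89°
∠(j71 + 278) = arctan(71/278) = 14.33°
∠T(j71) = 5.87° − (83.40° + 69.89° + 14.33°) = -161.74°

|T| = -30.5 dB, ∠T = -161.7 deg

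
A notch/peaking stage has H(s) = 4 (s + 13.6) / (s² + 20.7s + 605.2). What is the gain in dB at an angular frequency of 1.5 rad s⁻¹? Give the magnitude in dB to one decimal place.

-20.9 dB

|j1.5 + 13.6| = √(1.5² + 13.6²) = 13.68
|(j1.5)² + 20.7(j1.5) + 605.2| = |602.95 + j31.05| = 603.7
|H(j1.5)| = 4 × 13.68 / 603.7 = 0.09065
20 log₁₀(0.09065) = -20.85 dB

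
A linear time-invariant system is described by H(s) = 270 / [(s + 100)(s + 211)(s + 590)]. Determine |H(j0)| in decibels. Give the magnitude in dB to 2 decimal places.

-93.28 dB

H(0) = 270 / (100 × 211 × 590) = 2.1688e-05
20 log₁₀(2.1688e-05) = -93.275 dB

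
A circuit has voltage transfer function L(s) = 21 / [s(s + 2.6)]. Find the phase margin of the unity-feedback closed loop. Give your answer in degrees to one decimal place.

Gain crossover: |L(jω)| = 1 at ω ≈ 4.23 rad/s.
∠L(j4.23) = −90° − arctan(4.23/2.6) ≈ -148.42°
PM = 180° + (-148.42°) = 31.58°

31.6 deg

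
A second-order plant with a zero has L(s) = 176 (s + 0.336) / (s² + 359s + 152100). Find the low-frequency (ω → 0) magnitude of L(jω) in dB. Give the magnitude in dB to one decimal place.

L(0) = 176 × 0.336 / 152100 = 0.0003888
20 log₁₀(0.0003888) = -68.21 dB

-68.2 dB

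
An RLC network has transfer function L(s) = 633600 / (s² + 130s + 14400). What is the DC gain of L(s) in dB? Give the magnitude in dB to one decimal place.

32.9 dB

L(0) = 633600 / 14400 = 44
20 log₁₀(44) = 32.87 dB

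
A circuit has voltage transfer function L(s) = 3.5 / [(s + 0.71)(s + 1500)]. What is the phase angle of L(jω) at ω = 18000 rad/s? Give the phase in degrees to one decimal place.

-175.2°

∠(j18000 + 0.71) = arctan(18000/0.71) = 90.00°
∠(j18000 + 1500) = arctan(18000/1500) = 85.24°
∠L(j18000) = − (90.00° + 85.24°) = -175.23°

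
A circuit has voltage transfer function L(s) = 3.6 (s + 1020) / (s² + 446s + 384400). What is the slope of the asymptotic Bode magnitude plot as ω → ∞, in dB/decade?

With 1 zero and 2 poles, the high-frequency asymptotic slope is 20 × (1 − 2) = -20 dB/decade.

-20 dB/decade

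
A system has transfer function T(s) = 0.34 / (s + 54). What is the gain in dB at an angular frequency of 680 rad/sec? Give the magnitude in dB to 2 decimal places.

|j680 + 54| = √(680² + 54²) = 682.1
|T(j680)| = 0.34 / 682.1 = 0.00049843
20 log₁₀(0.00049843) = -66.048 dB

-66.05 dB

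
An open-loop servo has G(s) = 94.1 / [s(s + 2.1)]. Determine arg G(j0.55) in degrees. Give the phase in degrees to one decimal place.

-104.7°

∠(j0.55 + 2.1) = arctan(0.55/2.1) = 14.68°
∠(j0.55) = 90.00°
∠G(j0.55) = − (14.68° + 90.00°) = -104.68°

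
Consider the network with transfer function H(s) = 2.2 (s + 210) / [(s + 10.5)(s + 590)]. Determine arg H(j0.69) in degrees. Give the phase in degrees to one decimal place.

∠(j0.69 + 210) = arctan(0.69/210) = 0.19°
∠(j0.69 + 10.5) = arctan(0.69/10.5) = 3.76°
∠(j0.69 + 590) = arctan(0.69/590) = 0.07°
∠H(j0.69) = 0.19° − (3.76° + 0.07°) = -3.64°

-3.6°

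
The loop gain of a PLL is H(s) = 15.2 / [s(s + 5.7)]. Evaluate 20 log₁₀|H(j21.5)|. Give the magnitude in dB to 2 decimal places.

-29.96 dB

|j21.5 + 5.7| = √(21.5² + 5.7²) = 22.24
|j21.5| = 21.5
|H(j21.5)| = 15.2 / (22.24 × 21.5) = 0.031785
20 log₁₀(0.031785) = -29.956 dB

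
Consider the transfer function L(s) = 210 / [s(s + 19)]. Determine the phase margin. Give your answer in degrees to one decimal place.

62.7 deg

Gain crossover: |L(jω)| = 1 at ω ≈ 9.82 rad/s.
∠L(j9.82) = −90° − arctan(9.82/19) ≈ -117.33°
PM = 180° + (-117.33°) = 62.67°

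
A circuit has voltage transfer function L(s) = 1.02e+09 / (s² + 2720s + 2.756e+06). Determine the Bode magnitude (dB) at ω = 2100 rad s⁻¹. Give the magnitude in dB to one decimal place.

|(j2100)² + 2720(j2100) + 2.756e+06| = |-1.654e+06 + j5.712e+06| = 5.947e+06
|L(j2100)| = 1.02e+09 / 5.947e+06 = 171.53
20 log₁₀(171.53) = 44.69 dB

44.7 dB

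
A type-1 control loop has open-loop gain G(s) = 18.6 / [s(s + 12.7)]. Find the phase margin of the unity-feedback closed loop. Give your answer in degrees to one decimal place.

Gain crossover: |G(jω)| = 1 at ω ≈ 1.46 rad/s.
∠G(j1.46) = −90° − arctan(1.46/12.7) ≈ -96.54°
PM = 180° + (-96.54°) = 83.46°

83.5°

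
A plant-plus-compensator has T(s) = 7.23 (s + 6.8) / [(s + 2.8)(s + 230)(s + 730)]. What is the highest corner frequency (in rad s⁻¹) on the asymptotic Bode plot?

Break frequencies occur at each pole and zero magnitude: 2.8 rad s⁻¹, 6.8 rad s⁻¹, 230 rad s⁻¹, 730 rad s⁻¹.
The highest is 730 rad s⁻¹.

730 rad s⁻¹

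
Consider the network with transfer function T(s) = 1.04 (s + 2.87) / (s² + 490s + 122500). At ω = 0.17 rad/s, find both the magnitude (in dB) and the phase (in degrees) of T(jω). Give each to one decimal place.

|T| = -92.2 dB, ∠T = 3.4°

|j0.17 + 2.87| = √(0.17² + 2.87²) = 2.875
|(j0.17)² + 490(j0.17) + 122500| = |1.225e+05 + j83.3| = 1.225e+05
|T(j0.17)| = 1.04 × 2.875 / 1.225e+05 = 2.4408e-05
20 log₁₀(2.4408e-05) = -92.25 dB
∠(j0.17 + 2.87) = arctan(0.17/2.87) = 3.39°
∠[(j0.17)² + 490(j0.17) + 122500] = ∠[1.225e+05 + j83.3] = 0.04°
∠T(j0.17) = 3.39° − 0.04° = 3.35°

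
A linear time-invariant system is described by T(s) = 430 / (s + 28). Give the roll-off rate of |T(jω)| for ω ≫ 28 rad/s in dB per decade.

With 0 zeros and 1 pole, the high-frequency asymptotic slope is 20 × (0 − 1) = -20 dB/decade.

-20 dB/decade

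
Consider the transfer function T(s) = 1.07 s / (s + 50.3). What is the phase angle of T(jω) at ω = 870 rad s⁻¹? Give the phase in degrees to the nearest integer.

∠(j870) = 90.00°
∠(j870 + 50.3) = arctan(870/50.3) = 86.69°
∠T(j870) = 90.00° − 86.69° = 3.31°

3 deg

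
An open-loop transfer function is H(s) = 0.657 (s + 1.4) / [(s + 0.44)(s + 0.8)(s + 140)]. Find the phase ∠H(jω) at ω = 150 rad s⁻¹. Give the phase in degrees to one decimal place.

∠(j150 + 1.4) = arctan(150/1.4) = 89.47°
∠(j150 + 0.44) = arctan(150/0.44) = 89.83°
∠(j150 + 0.8) = arctan(150/0.8) = 89.69°
∠(j150 + 140) = arctan(150/140) = 46.97°
∠H(j150) = 89.47° − (89.83° + 89.69° + 46.97°) = -137.04°

-137.0°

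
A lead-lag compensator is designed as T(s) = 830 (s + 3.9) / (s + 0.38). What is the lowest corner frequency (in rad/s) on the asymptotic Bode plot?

Break frequencies occur at each pole and zero magnitude: 0.38 rad/s, 3.9 rad/s.
The lowest is 0.38 rad/s.

0.38 rad/s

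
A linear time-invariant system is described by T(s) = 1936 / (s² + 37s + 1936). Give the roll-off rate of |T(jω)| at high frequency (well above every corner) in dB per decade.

-40 dB/decade

With 0 zeros and 2 poles, the high-frequency asymptotic slope is 20 × (0 − 2) = -40 dB/decade.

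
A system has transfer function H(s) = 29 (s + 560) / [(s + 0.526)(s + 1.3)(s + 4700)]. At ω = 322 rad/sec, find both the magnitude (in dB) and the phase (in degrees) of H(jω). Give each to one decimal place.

|H| = -88.3 dB, ∠H = -153.7°

|j322 + 560| = √(322² + 560²) = 646
|j322 + 0.526| = √(322² + 0.526²) = 322
|j322 + 1.3| = √(322² + 1.3²) = 322
|j322 + 4700| = √(322² + 4700²) = 4711
|H(j322)| = 29 × 646 / (322 × 322 × 4711) = 3.8352e-05
20 log₁₀(3.8352e-05) = -88.32 dB
∠(j322 + 560) = arctan(322/560) = 29.90°
∠(j322 + 0.526) = arctan(322/0.526) = 89.91°
∠(j322 + 1.3) = arctan(322/1.3) = 89.77°
∠(j322 + 4700) = arctan(322/4700) = 3.92°
∠H(j322) = 29.90° − (89.91° + 89.77° + 3.92°) = -153.70°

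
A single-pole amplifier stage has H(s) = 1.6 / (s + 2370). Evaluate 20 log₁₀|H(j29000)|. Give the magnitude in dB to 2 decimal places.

|j29000 + 2370| = √(29000² + 2370²) = 2.91e+04
|H(j29000)| = 1.6 / 2.91e+04 = 5.4989e-05
20 log₁₀(5.4989e-05) = -85.194 dB

-85.19 dB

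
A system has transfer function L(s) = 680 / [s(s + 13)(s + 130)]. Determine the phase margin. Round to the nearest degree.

Gain crossover: |L(jω)| = 1 at ω ≈ 0.402 rad/s.
∠L(j0.402) = −90° − arctan(0.402/13) − arctan(0.402/130) ≈ -91.95°
PM = 180° + (-91.95°) = 88.05°

88°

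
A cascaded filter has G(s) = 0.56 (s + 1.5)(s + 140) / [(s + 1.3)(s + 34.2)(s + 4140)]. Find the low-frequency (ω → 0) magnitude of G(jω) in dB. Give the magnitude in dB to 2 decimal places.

G(0) = 0.56 × 1.5 × 140 / (1.3 × 34.2 × 4140) = 0.00063891
20 log₁₀(0.00063891) = -63.891 dB

-63.89 dB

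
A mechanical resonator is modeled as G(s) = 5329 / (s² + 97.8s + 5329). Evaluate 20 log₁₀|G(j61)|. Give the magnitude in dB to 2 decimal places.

|(j61)² + 97.8(j61) + 5329| = |1608 + j5965.8| = 6179
|G(j61)| = 5329 / 6179 = 0.86248
20 log₁₀(0.86248) = -1.285 dB

-1.29 dB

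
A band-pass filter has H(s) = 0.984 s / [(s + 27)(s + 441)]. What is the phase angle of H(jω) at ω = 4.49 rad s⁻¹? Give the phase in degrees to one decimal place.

∠(j4.49) = 90.00°
∠(j4.49 + 27) = arctan(4.49/27) = 9.44°
∠(j4.49 + 441) = arctan(4.49/441) = 0.58°
∠H(j4.49) = 90.00° − (9.44° + 0.58°) = 79.97°

80.0 deg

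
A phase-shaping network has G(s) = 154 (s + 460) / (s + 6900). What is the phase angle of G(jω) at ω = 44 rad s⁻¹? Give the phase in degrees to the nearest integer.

∠(j44 + 460) = arctan(44/460) = 5.46°
∠(j44 + 6900) = arctan(44/6900) = 0.37°
∠G(j44) = 5.46° − 0.37° = 5.10°

5°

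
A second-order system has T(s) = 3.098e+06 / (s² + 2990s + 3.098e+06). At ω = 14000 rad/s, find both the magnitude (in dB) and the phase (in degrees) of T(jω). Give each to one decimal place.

|(j14000)² + 2990(j14000) + 3.098e+06| = |-1.929e+08 + j4.186e+07| = 1.974e+08
|T(j14000)| = 3.098e+06 / 1.974e+08 = 0.015695
20 log₁₀(0.015695) = -36.08 dB
∠[(j14000)² + 2990(j14000) + 3.098e+06] = ∠[-1.929e+08 + j4.186e+07] = 167.76°
∠T(j14000) = −167.76° = -167.76°

|T| = -36.1 dB, ∠T = -167.8°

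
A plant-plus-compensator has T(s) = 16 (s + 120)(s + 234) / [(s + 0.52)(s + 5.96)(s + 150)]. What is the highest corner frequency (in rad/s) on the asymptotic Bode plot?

234 rad/s

Break frequencies occur at each pole and zero magnitude: 0.52 rad/s, 5.96 rad/s, 120 rad/s, 150 rad/s, 234 rad/s.
The highest is 234 rad/s.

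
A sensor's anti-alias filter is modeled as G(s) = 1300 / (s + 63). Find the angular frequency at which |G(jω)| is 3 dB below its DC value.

For a single-pole low-pass, the −3 dB point is at the pole: ω = 63 rad s⁻¹.

63 rad s⁻¹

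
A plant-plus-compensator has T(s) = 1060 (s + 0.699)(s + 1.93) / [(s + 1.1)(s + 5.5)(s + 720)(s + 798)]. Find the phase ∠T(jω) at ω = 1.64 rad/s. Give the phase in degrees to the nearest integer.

34 deg

∠(j1.64 + 0.699) = arctan(1.64/0.699) = 66.92°
∠(j1.64 + 1.93) = arctan(1.64/1.93) = 40.36°
∠(j1.64 + 1.1) = arctan(1.64/1.1) = 56.15°
∠(j1.64 + 5.5) = arctan(1.64/5.5) = 16.60°
∠(j1.64 + 720) = arctan(1.64/720) = 0.13°
∠(j1.64 + 798) = arctan(1.64/798) = 0.12°
∠T(j1.64) = 66.92° + 40.36° − (56.15° + 16.60° + 0.13° + 0.12°) = 34.27°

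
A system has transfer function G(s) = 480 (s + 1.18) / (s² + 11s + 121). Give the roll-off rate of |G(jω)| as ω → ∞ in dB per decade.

With 1 zero and 2 poles, the high-frequency asymptotic slope is 20 × (1 − 2) = -20 dB/decade.

-20 dB/decade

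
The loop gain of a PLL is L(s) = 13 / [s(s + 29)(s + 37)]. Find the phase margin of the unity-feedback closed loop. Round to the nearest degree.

Gain crossover: |L(jω)| = 1 at ω ≈ 0.0121 rad/s.
∠L(j0.0121) = −90° − arctan(0.0121/29) − arctan(0.0121/37) ≈ -90.04°
PM = 180° + (-90.04°) = 89.96°

90°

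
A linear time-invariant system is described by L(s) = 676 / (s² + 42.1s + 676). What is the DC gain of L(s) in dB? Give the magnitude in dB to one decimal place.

0.0 dB

L(0) = 676 / 676 = 1
20 log₁₀(1) = 0.00 dB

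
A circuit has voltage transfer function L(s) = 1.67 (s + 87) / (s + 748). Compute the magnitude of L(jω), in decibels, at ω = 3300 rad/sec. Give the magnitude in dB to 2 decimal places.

4.24 dB

|j3300 + 87| = √(3300² + 87²) = 3301
|j3300 + 748| = √(3300² + 748²) = 3384
|L(j3300)| = 1.67 × 3301 / 3384 = 1.6293
20 log₁₀(1.6293) = 4.240 dB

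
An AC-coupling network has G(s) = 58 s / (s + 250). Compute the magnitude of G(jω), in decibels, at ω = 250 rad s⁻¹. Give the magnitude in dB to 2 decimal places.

|j250| = 250
|j250 + 250| = √(250² + 250²) = 353.6
|G(j250)| = 58 × 250 / 353.6 = 41.012
20 log₁₀(41.012) = 32.258 dB

32.26 dB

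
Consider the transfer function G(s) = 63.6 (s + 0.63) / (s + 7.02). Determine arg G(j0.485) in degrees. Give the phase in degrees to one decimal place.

33.6°

∠(j0.485 + 0.63) = arctan(0.485/0.63) = 37.59°
∠(j0.485 + 7.02) = arctan(0.485/7.02) = 3.95°
∠G(j0.485) = 37.59° − 3.95° = 33.64°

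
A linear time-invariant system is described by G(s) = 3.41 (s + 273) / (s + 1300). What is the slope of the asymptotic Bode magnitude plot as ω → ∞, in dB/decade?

0 dB/decade

With 1 zero and 1 pole, the high-frequency asymptotic slope is 20 × (1 − 1) = 0 dB/decade.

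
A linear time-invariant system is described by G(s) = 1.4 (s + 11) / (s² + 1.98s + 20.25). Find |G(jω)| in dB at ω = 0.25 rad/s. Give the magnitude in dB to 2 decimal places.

|j0.25 + 11| = √(0.25² + 11²) = 11
|(j0.25)² + 1.98(j0.25) + 20.25| = |20.188 + j0.495| = 20.19
|G(j0.25)| = 1.4 × 11 / 20.19 = 0.76282
20 log₁₀(0.76282) = -2.352 dB

-2.35 dB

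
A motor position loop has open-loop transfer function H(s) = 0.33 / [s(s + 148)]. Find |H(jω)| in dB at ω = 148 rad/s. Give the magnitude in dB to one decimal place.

-99.5 dB

|j148 + 148| = √(148² + 148²) = 209.3
|j148| = 148
|H(j148)| = 0.33 / (209.3 × 148) = 1.0653e-05
20 log₁₀(1.0653e-05) = -99.45 dB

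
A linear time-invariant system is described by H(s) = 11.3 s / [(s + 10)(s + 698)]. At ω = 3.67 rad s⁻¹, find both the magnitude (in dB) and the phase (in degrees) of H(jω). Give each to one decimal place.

|j3.67| = 3.67
|j3.67 + 10| = √(3.67² + 10²) = 10.65
|j3.67 + 698| = √(3.67² + 698²) = 698
|H(j3.67)| = 11.3 × 3.67 / (10.65 × 698) = 0.0055776
20 log₁₀(0.0055776) = -45.07 dB
∠(j3.67) = 90.00°
∠(j3.67 + 10) = arctan(3.67/10) = 20.15°
∠(j3.67 + 698) = arctan(3.67/698) = 0.30°
∠H(j3.67) = 90.00° − (20.15° + 0.30°) = 69.55°

|H| = -45.1 dB, ∠H = 69.5°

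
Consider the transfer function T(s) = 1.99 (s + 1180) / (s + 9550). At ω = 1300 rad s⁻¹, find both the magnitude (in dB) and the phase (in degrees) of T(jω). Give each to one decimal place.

|T| = -8.8 dB, ∠T = 40.0°

|j1300 + 1180| = √(1300² + 1180²) = 1756
|j1300 + 9550| = √(1300² + 9550²) = 9638
|T(j1300)| = 1.99 × 1756 / 9638 = 0.3625
20 log₁₀(0.3625) = -8.81 dB
∠(j1300 + 1180) = arctan(1300/1180) = 47.77°
∠(j1300 + 9550) = arctan(1300/9550) = 7.75°
∠T(j1300) = 47.77° − 7.75° = 40.02°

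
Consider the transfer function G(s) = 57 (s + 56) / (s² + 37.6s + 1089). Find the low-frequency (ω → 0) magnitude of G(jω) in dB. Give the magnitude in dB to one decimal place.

G(0) = 57 × 56 / 1089 = 2.9311
20 log₁₀(2.9311) = 9.34 dB

9.3 dB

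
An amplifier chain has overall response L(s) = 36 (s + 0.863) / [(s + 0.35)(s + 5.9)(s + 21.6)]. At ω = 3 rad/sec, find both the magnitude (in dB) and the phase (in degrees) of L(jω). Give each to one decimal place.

|j3 + 0.863| = √(3² + 0.863²) = 3.122
|j3 + 0.35| = √(3² + 0.35²) = 3.02
|j3 + 5.9| = √(3² + 5.9²) = 6.619
|j3 + 21.6| = √(3² + 21.6²) = 21.81
|L(j3)| = 36 × 3.122 / (3.02 × 6.619 × 21.81) = 0.25778
20 log₁₀(0.25778) = -11.78 dB
∠(j3 + 0.863) = arctan(3/0.863) = 73.95°
∠(j3 + 0.35) = arctan(3/0.35) = 83.35°
∠(j3 + 5.9) = arctan(3/5.9) = 26.95°
∠(j3 + 21.6) = arctan(3/21.6) = 7.91°
∠L(j3) = 73.95° − (83.35° + 26.95° + 7.91°) = -44.25°

|L| = -11.8 dB, ∠L = -44.3°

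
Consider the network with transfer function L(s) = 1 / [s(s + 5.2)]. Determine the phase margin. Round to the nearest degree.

88°

Gain crossover: |L(jω)| = 1 at ω ≈ 0.192 rad/s.
∠L(j0.192) = −90° − arctan(0.192/5.2) ≈ -92.12°
PM = 180° + (-92.12°) = 87.88°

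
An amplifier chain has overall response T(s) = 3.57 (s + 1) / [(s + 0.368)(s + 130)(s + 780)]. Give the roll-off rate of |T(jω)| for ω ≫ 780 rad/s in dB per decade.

-40 dB/decade

With 1 zero and 3 poles, the high-frequency asymptotic slope is 20 × (1 − 3) = -40 dB/decade.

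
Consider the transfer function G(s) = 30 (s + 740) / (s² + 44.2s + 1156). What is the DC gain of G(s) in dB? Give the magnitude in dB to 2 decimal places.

25.67 dB

G(0) = 30 × 740 / 1156 = 19.204
20 log₁₀(19.204) = 25.668 dB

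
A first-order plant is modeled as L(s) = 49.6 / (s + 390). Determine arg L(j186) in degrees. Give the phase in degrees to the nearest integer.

∠(j186 + 390) = arctan(186/390) = 25.50°
∠L(j186) = −25.50° = -25.50°

-25 deg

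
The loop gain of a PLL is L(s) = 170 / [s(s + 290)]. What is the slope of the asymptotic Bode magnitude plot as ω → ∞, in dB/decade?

-40 dB/decade

With 0 zeros and 2 poles, the high-frequency asymptotic slope is 20 × (0 − 2) = -40 dB/decade.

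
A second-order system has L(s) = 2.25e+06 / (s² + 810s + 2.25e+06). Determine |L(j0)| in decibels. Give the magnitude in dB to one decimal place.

L(0) = 2.25e+06 / 2.25e+06 = 1
20 log₁₀(1) = 0.00 dB

0.0 dB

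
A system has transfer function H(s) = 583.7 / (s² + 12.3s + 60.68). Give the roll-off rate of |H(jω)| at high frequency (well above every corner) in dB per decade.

With 0 zeros and 2 poles, the high-frequency asymptotic slope is 20 × (0 − 2) = -40 dB/decade.

-40 dB/decade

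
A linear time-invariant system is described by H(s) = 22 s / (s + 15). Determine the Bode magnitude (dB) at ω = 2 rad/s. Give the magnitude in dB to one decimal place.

|j2| = 2
|j2 + 15| = √(2² + 15²) = 15.13
|H(j2)| = 22 × 2 / 15.13 = 2.9076
20 log₁₀(2.9076) = 9.27 dB

9.3 dB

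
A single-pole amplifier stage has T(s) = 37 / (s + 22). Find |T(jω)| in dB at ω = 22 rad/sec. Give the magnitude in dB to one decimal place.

1.5 dB

|j22 + 22| = √(22² + 22²) = 31.11
|T(j22)| = 37 / 31.11 = 1.1892
20 log₁₀(1.1892) = 1.51 dB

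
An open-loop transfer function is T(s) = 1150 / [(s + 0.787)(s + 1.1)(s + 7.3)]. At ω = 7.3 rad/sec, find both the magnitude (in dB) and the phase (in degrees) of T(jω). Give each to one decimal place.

|T| = 6.3 dB, ∠T = -210.3 deg

|j7.3 + 0.787| = √(7.3² + 0.787²) = 7.342
|j7.3 + 1.1| = √(7.3² + 1.1²) = 7.382
|j7.3 + 7.3| = √(7.3² + 7.3²) = 10.32
|T(j7.3)| = 1150 / (7.342 × 7.382 × 10.32) = 2.0551
20 log₁₀(2.0551) = 6.26 dB
∠(j7.3 + 0.787) = arctan(7.3/0.787) = 83.85°
∠(j7.3 + 1.1) = arctan(7.3/1.1) = 81.43°
∠(j7.3 + 7.3) = arctan(7.3/7.3) = 45.00°
∠T(j7.3) = − (83.85° + 81.43° + 45.00°) = -210.28°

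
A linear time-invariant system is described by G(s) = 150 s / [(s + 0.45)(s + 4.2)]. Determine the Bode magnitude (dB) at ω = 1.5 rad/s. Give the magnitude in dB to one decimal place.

|j1.5| = 1.5
|j1.5 + 0.45| = √(1.5² + 0.45²) = 1.566
|j1.5 + 4.2| = √(1.5² + 4.2²) = 4.46
|G(j1.5)| = 150 × 1.5 / (1.566 × 4.46) = 32.215
20 log₁₀(32.215) = 30.16 dB

30.2 dB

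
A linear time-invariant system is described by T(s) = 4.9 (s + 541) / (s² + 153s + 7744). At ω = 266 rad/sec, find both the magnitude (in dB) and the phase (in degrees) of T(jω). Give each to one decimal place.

|T| = -28.1 dB, ∠T = -121.0°

|j266 + 541| = √(266² + 541²) = 602.9
|(j266)² + 153(j266) + 7744| = |-63012 + j40698| = 7.501e+04
|T(j266)| = 4.9 × 602.9 / 7.501e+04 = 0.03938
20 log₁₀(0.03938) = -28.09 dB
∠(j266 + 541) = arctan(266/541) = 26.18°
∠[(j266)² + 153(j266) + 7744] = ∠[-63012 + j40698] = 147.14°
∠T(j266) = 26.18° − 147.14° = -120.96°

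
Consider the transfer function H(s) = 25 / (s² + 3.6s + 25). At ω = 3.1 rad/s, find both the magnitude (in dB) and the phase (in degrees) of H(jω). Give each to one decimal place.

|H| = 2.4 dB, ∠H = -35.9°

|(j3.1)² + 3.6(j3.1) + 25| = |15.39 + j11.16| = 19.01
|H(j3.1)| = 25 / 19.01 = 1.3151
20 log₁₀(1.3151) = 2.38 dB
∠[(j3.1)² + 3.6(j3.1) + 25] = ∠[15.39 + j11.16] = 35.95°
∠H(j3.1) = −35.95° = -35.95°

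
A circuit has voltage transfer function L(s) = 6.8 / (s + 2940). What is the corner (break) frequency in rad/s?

2940 rad/s

The single real pole at s = −2940 gives a corner at ω = 2940 rad/s.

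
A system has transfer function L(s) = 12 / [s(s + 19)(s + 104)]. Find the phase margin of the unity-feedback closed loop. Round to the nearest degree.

90 deg

Gain crossover: |L(jω)| = 1 at ω ≈ 0.00607 rad/s.
∠L(j0.00607) = −90° − arctan(0.00607/19) − arctan(0.00607/104) ≈ -90.02°
PM = 180° + (-90.02°) = 89.98°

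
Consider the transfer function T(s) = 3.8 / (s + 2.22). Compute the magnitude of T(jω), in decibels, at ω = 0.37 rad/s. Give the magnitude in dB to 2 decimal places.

4.55 dB

|j0.37 + 2.22| = √(0.37² + 2.22²) = 2.251
|T(j0.37)| = 3.8 / 2.251 = 1.6884
20 log₁₀(1.6884) = 4.550 dB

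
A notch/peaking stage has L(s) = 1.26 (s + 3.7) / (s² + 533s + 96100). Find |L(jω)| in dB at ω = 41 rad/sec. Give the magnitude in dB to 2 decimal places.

|j41 + 3.7| = √(41² + 3.7²) = 41.17
|(j41)² + 533(j41) + 96100| = |94419 + j21853| = 9.691e+04
|L(j41)| = 1.26 × 41.17 / 9.691e+04 = 0.00053521
20 log₁₀(0.00053521) = -65.429 dB

-65.43 dB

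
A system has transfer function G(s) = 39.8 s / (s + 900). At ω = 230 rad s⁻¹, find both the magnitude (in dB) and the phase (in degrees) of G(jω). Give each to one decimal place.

|j230| = 230
|j230 + 900| = √(230² + 900²) = 928.9
|G(j230)| = 39.8 × 230 / 928.9 = 9.8544
20 log₁₀(9.8544) = 19.87 dB
∠(j230) = 90.00°
∠(j230 + 900) = arctan(230/900) = 14.34°
∠G(j230) = 90.00° − 14.34° = 75.66°

|G| = 19.9 dB, ∠G = 75.7 deg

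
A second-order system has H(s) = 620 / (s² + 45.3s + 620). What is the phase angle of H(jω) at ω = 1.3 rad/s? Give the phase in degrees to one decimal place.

-5.4°

∠[(j1.3)² + 45.3(j1.3) + 620] = ∠[618.31 + j58.89] = 5.44°
∠H(j1.3) = −5.44° = -5.44°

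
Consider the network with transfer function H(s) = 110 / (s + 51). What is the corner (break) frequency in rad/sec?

51 rad/sec

The single real pole at s = −51 gives a corner at ω = 51 rad/sec.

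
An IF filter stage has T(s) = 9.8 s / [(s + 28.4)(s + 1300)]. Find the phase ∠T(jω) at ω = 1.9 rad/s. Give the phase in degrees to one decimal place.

86.1 deg

∠(j1.9) = 90.00°
∠(j1.9 + 28.4) = arctan(1.9/28.4) = 3.83°
∠(j1.9 + 1300) = arctan(1.9/1300) = 0.08°
∠T(j1.9) = 90.00° − (3.83° + 0.08°) = 86.09°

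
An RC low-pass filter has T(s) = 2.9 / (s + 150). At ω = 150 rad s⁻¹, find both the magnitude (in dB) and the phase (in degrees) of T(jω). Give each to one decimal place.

|j150 + 150| = √(150² + 150²) = 212.1
|T(j150)| = 2.9 / 212.1 = 0.013671
20 log₁₀(0.013671) = -37.28 dB
∠(j150 + 150) = arctan(150/150) = 45.00°
∠T(j150) = −45.00° = -45.00°

|T| = -37.3 dB, ∠T = -45.0°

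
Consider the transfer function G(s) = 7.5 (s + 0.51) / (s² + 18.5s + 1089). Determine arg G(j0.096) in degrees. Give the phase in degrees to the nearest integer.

∠(j0.096 + 0.51) = arctan(0.096/0.51) = 10.66°
∠[(j0.096)² + 18.5(j0.096) + 1089] = ∠[1089 + j1.776] = 0.09°
∠G(j0.096) = 10.66° − 0.09° = 10.57°

11 deg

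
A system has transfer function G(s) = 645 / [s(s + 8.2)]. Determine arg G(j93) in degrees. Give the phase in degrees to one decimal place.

-175.0°

∠(j93 + 8.2) = arctan(93/8.2) = 84.96°
∠(j93) = 90.00°
∠G(j93) = − (84.96° + 90.00°) = -174.96°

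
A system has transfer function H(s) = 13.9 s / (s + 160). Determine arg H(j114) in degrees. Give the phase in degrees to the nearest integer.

∠(j114) = 90.00°
∠(j114 + 160) = arctan(114/160) = 35.47°
∠H(j114) = 90.00° − 35.47° = 54.53°

55°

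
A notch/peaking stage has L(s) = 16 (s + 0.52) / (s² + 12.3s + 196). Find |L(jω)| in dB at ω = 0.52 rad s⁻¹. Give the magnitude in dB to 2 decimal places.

-24.42 dB

|j0.52 + 0.52| = √(0.52² + 0.52²) = 0.7354
|(j0.52)² + 12.3(j0.52) + 196| = |195.73 + j6.396| = 195.8
|L(j0.52)| = 16 × 0.7354 / 195.8 = 0.060083
20 log₁₀(0.060083) = -24.425 dB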